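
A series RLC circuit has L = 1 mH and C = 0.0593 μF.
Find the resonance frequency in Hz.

Step 1 — Resonance condition Im(Z)=0 gives ω₀ = 1/√(LC).
Step 2 — ω₀ = 1/√(0.001·5.93e-08) = 1.299e+05 rad/s.
Step 3 — f₀ = ω₀/(2π) = 2.067e+04 Hz.

f₀ = 2.067e+04 Hz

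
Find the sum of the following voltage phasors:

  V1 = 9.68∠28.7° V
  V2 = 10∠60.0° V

Step 1 — Convert each phasor to rectangular form:
  V1 = 9.68·(cos(28.7°) + j·sin(28.7°)) = 8.491 + j4.649 V
  V2 = 10·(cos(60.0°) + j·sin(60.0°)) = 5 + j8.66 V
Step 2 — Sum components: V_total = 13.49 + j13.31 V.
Step 3 — Convert to polar: |V_total| = 18.95 V, ∠V_total = 44.6°.

V_total = 18.95∠44.6° V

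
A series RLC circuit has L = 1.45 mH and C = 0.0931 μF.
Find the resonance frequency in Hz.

Step 1 — Resonance condition Im(Z)=0 gives ω₀ = 1/√(LC).
Step 2 — ω₀ = 1/√(0.00145·9.31e-08) = 8.607e+04 rad/s.
Step 3 — f₀ = ω₀/(2π) = 1.37e+04 Hz.

f₀ = 1.37e+04 Hz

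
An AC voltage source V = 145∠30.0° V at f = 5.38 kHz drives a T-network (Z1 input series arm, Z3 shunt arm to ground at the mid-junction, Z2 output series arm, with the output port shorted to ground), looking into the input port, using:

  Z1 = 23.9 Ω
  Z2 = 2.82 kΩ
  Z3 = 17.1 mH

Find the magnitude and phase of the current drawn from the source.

Step 1 — Angular frequency: ω = 2π·f = 2π·5380 = 3.38e+04 rad/s.
Step 2 — Component impedances:
  Z1: Z = R = 23.9 Ω
  Z2: Z = R = 2820 Ω
  Z3: Z = jωL = j·3.38e+04·0.0171 = 0 + j578 Ω
Step 3 — With the output port shorted to ground, the output series arm Z2 runs from the junction to ground; the shunt arm Z3 also runs from the junction to ground. They appear in parallel: Z3 || Z2 = 113.7 + j554.7 Ω.
Step 4 — Series with input arm Z1: Z_in = Z1 + (Z3 || Z2) = 137.6 + j554.7 Ω = 571.5∠76.1° Ω.
Step 5 — Source phasor: V = 145∠30.0° V = 125.6 + j72.5 V.
Step 6 — Ohm's law: I = V / Z_total = (125.6 + j72.5) / (137.6 + j554.7) = 0.176 - j0.1827 A.
Step 7 — Convert to polar: |I| = 0.2537 A, ∠I = -46.1°.

I = 0.2537∠-46.1° A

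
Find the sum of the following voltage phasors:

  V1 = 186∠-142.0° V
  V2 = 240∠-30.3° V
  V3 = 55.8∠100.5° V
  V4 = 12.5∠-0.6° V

Step 1 — Convert each phasor to rectangular form:
  V1 = 186·(cos(-142.0°) + j·sin(-142.0°)) = -146.6 - j114.5 V
  V2 = 240·(cos(-30.3°) + j·sin(-30.3°)) = 207.2 - j121.1 V
  V3 = 55.8·(cos(100.5°) + j·sin(100.5°)) = -10.17 + j54.87 V
  V4 = 12.5·(cos(-0.6°) + j·sin(-0.6°)) = 12.5 - j0.1309 V
Step 2 — Sum components: V_total = 62.98 - j180.9 V.
Step 3 — Convert to polar: |V_total| = 191.5 V, ∠V_total = -70.8°.

V_total = 191.5∠-70.8° V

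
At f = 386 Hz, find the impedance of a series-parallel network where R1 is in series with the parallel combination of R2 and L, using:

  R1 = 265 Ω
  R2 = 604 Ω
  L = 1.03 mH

Step 1 — Angular frequency: ω = 2π·f = 2π·386 = 2425 rad/s.
Step 2 — Component impedances:
  R1: Z = R = 265 Ω
  R2: Z = R = 604 Ω
  L: Z = jωL = j·2425·0.00103 = 0 + j2.498 Ω
Step 3 — Parallel branch: R2 || L = 1/(1/R2 + 1/L) = 0.01033 + j2.498 Ω.
Step 4 — Series with R1: Z_total = R1 + (R2 || L) = 265 + j2.498 Ω = 265∠0.5° Ω.

Z = 265 + j2.498 Ω = 265∠0.5° Ω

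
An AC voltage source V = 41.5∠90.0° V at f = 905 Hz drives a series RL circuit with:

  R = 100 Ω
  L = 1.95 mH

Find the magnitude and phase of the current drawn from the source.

Step 1 — Angular frequency: ω = 2π·f = 2π·905 = 5686 rad/s.
Step 2 — Component impedances:
  R: Z = R = 100 Ω
  L: Z = jωL = j·5686·0.00195 = 0 + j11.09 Ω
Step 3 — Series combination: Z_total = R + L = 100 + j11.09 Ω = 100.6∠6.3° Ω.
Step 4 — Source phasor: V = 41.5∠90.0° V = 0 + j41.5 V.
Step 5 — Ohm's law: I = V / Z_total = (0 + j41.5) / (100 + j11.09) = 0.04546 + j0.41 A.
Step 6 — Convert to polar: |I| = 0.4125 A, ∠I = 83.7°.

I = 0.4125∠83.7° A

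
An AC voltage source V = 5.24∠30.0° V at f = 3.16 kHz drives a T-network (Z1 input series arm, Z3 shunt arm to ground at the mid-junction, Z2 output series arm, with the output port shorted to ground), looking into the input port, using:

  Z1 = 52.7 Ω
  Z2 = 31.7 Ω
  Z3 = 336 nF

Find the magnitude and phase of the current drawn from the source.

Step 1 — Angular frequency: ω = 2π·f = 2π·3160 = 1.985e+04 rad/s.
Step 2 — Component impedances:
  Z1: Z = R = 52.7 Ω
  Z2: Z = R = 31.7 Ω
  Z3: Z = 1/(jωC) = -j/(ω·C) = 0 - j149.9 Ω
Step 3 — With the output port shorted to ground, the output series arm Z2 runs from the junction to ground; the shunt arm Z3 also runs from the junction to ground. They appear in parallel: Z3 || Z2 = 30.34 - j6.417 Ω.
Step 4 — Series with input arm Z1: Z_in = Z1 + (Z3 || Z2) = 83.04 - j6.417 Ω = 83.29∠-4.4° Ω.
Step 5 — Source phasor: V = 5.24∠30.0° V = 4.538 + j2.62 V.
Step 6 — Ohm's law: I = V / Z_total = (4.538 + j2.62) / (83.04 - j6.417) = 0.0519 + j0.03556 A.
Step 7 — Convert to polar: |I| = 0.06291 A, ∠I = 34.4°.

I = 0.06291∠34.4° A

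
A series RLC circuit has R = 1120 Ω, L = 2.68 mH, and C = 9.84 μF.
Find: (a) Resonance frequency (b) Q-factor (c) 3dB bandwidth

Step 1 — Resonance condition Im(Z)=0 gives ω₀ = 1/√(LC).
Step 2 — ω₀ = 1/√(0.00268·9.84e-06) = 6158 rad/s.
Step 3 — f₀ = ω₀/(2π) = 980.1 Hz.
Step 4 — Series Q: Q = ω₀L/R = 6158·0.00268/1120 = 0.01474.
Step 5 — 3dB bandwidth: Δω = ω₀/Q = 4.179e+05 rad/s; BW = Δω/(2π) = 6.651e+04 Hz.

(a) f₀ = 980.1 Hz  (b) Q = 0.01474  (c) BW = 6.651e+04 Hz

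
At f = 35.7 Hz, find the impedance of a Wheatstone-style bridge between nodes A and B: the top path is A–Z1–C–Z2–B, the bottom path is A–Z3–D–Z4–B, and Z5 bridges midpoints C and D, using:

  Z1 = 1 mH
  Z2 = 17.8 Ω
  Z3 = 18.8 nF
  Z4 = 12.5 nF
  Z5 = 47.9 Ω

Step 1 — Angular frequency: ω = 2π·f = 2π·35.7 = 224.3 rad/s.
Step 2 — Component impedances:
  Z1: Z = jωL = j·224.3·0.001 = 0 + j0.2243 Ω
  Z2: Z = R = 17.8 Ω
  Z3: Z = 1/(jωC) = -j/(ω·C) = 0 - j2.371e+05 Ω
  Z4: Z = 1/(jωC) = -j/(ω·C) = 0 - j3.566e+05 Ω
  Z5: Z = R = 47.9 Ω
Step 3 — Bridge requires nodal analysis (the Z5 bridge couples midpoints C and D, so the two paths cannot be reduced to a simple series/parallel combination). Setting node B to ground and injecting 1 A at node A, the 3-node admittance system at A, C, D solves to V_A = Z_AB = 17.8 + j0.2234 Ω = 17.8∠0.7° Ω.

Z = 17.8 + j0.2234 Ω = 17.8∠0.7° Ω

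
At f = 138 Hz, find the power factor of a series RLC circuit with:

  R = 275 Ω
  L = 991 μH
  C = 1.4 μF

Step 1 — Angular frequency: ω = 2π·f = 2π·138 = 867.1 rad/s.
Step 2 — Component impedances:
  R: Z = R = 275 Ω
  L: Z = jωL = j·867.1·0.000991 = 0 + j0.8593 Ω
  C: Z = 1/(jωC) = -j/(ω·C) = 0 - j823.8 Ω
Step 3 — Series combination: Z_total = R + L + C = 275 - j822.9 Ω = 867.7∠-71.5° Ω.
Step 4 — Power factor: PF = cos(φ) = Re(Z)/|Z| = 275/867.7 = 0.3169.
Step 5 — Type: Im(Z) = -822.9 ⇒ leading (phase φ = -71.5°).

PF = 0.3169 (leading, φ = -71.5°)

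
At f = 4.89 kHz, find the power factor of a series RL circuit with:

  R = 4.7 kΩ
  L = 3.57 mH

Step 1 — Angular frequency: ω = 2π·f = 2π·4890 = 3.072e+04 rad/s.
Step 2 — Component impedances:
  R: Z = R = 4700 Ω
  L: Z = jωL = j·3.072e+04·0.00357 = 0 + j109.7 Ω
Step 3 — Series combination: Z_total = R + L = 4700 + j109.7 Ω = 4701∠1.3° Ω.
Step 4 — Power factor: PF = cos(φ) = Re(Z)/|Z| = 4700/4701.3 = 0.9997.
Step 5 — Type: Im(Z) = 109.7 ⇒ lagging (phase φ = 1.3°).

PF = 0.9997 (lagging, φ = 1.3°)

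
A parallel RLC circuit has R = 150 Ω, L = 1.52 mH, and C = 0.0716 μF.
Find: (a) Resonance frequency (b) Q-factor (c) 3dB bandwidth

Step 1 — Resonance: ω₀ = 1/√(LC) = 1/√(0.00152·7.16e-08) = 9.586e+04 rad/s.
Step 2 — f₀ = ω₀/(2π) = 1.526e+04 Hz.
Step 3 — Parallel Q: Q = R/(ω₀L) = 150/(9.586e+04·0.00152) = 1.029.
Step 4 — Bandwidth: Δω = ω₀/Q = 9.311e+04 rad/s; BW = Δω/(2π) = 1.482e+04 Hz.

(a) f₀ = 1.526e+04 Hz  (b) Q = 1.029  (c) BW = 1.482e+04 Hz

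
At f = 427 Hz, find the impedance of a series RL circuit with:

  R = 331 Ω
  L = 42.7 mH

Step 1 — Angular frequency: ω = 2π·f = 2π·427 = 2683 rad/s.
Step 2 — Component impedances:
  R: Z = R = 331 Ω
  L: Z = jωL = j·2683·0.0427 = 0 + j114.6 Ω
Step 3 — Series combination: Z_total = R + L = 331 + j114.6 Ω = 350.3∠19.1° Ω.

Z = 331 + j114.6 Ω = 350.3∠19.1° Ω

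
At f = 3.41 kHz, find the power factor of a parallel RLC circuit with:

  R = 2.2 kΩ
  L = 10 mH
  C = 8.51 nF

Step 1 — Angular frequency: ω = 2π·f = 2π·3410 = 2.143e+04 rad/s.
Step 2 — Component impedances:
  R: Z = R = 2200 Ω
  L: Z = jωL = j·2.143e+04·0.01 = 0 + j214.3 Ω
  C: Z = 1/(jωC) = -j/(ω·C) = 0 - j5484 Ω
Step 3 — Parallel combination: 1/Z_total = 1/R + 1/L + 1/C; Z_total = 22.37 + j220.7 Ω = 221.8∠84.2° Ω.
Step 4 — Power factor: PF = cos(φ) = Re(Z)/|Z| = 22.368/221.83 = 0.1008.
Step 5 — Type: Im(Z) = 220.7 ⇒ lagging (phase φ = 84.2°).

PF = 0.1008 (lagging, φ = 84.2°)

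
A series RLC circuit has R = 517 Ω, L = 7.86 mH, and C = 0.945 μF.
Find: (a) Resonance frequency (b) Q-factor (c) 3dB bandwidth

Step 1 — Resonance condition Im(Z)=0 gives ω₀ = 1/√(LC).
Step 2 — ω₀ = 1/√(0.00786·9.45e-07) = 1.16e+04 rad/s.
Step 3 — f₀ = ω₀/(2π) = 1847 Hz.
Step 4 — Series Q: Q = ω₀L/R = 1.16e+04·0.00786/517 = 0.1764.
Step 5 — 3dB bandwidth: Δω = ω₀/Q = 6.578e+04 rad/s; BW = Δω/(2π) = 1.047e+04 Hz.

(a) f₀ = 1847 Hz  (b) Q = 0.1764  (c) BW = 1.047e+04 Hz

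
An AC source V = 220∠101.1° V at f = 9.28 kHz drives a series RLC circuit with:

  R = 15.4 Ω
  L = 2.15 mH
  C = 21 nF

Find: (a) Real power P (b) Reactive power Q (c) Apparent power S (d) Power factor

Step 1 — Angular frequency: ω = 2π·f = 2π·9280 = 5.831e+04 rad/s.
Step 2 — Component impedances:
  R: Z = R = 15.4 Ω
  L: Z = jωL = j·5.831e+04·0.00215 = 0 + j125.4 Ω
  C: Z = 1/(jωC) = -j/(ω·C) = 0 - j816.7 Ω
Step 3 — Series combination: Z_total = R + L + C = 15.4 - j691.3 Ω = 691.5∠-88.7° Ω.
Step 4 — Source phasor: V = 220∠101.1° V = -42.35 + j215.9 V.
Step 5 — Current: I = V / Z = -0.3135 - j0.05428 A = 0.3182∠-170.2° A.
Step 6 — Complex power: S = V·I* = 1.559 - j69.98 VA.
Step 7 — Real power: P = Re(S) = 1.559 W.
Step 8 — Reactive power: Q = Im(S) = -69.98 VAR.
Step 9 — Apparent power: |S| = 69.99 VA.
Step 10 — Power factor: PF = P/|S| = 0.02227 (leading).

(a) P = 1.559 W  (b) Q = -69.98 VAR  (c) S = 69.99 VA  (d) PF = 0.02227 (leading)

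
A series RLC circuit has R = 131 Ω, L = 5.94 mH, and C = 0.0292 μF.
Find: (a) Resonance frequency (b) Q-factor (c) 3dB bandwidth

Step 1 — Resonance condition Im(Z)=0 gives ω₀ = 1/√(LC).
Step 2 — ω₀ = 1/√(0.00594·2.92e-08) = 7.593e+04 rad/s.
Step 3 — f₀ = ω₀/(2π) = 1.208e+04 Hz.
Step 4 — Series Q: Q = ω₀L/R = 7.593e+04·0.00594/131 = 3.443.
Step 5 — 3dB bandwidth: Δω = ω₀/Q = 2.205e+04 rad/s; BW = Δω/(2π) = 3510 Hz.

(a) f₀ = 1.208e+04 Hz  (b) Q = 3.443  (c) BW = 3510 Hz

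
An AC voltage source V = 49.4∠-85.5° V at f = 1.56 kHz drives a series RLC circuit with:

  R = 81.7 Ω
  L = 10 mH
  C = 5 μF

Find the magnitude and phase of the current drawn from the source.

Step 1 — Angular frequency: ω = 2π·f = 2π·1560 = 9802 rad/s.
Step 2 — Component impedances:
  R: Z = R = 81.7 Ω
  L: Z = jωL = j·9802·0.01 = 0 + j98.02 Ω
  C: Z = 1/(jωC) = -j/(ω·C) = 0 - j20.4 Ω
Step 3 — Series combination: Z_total = R + L + C = 81.7 + j77.61 Ω = 112.7∠43.5° Ω.
Step 4 — Source phasor: V = 49.4∠-85.5° V = 3.876 - j49.25 V.
Step 5 — Ohm's law: I = V / Z_total = (3.876 - j49.25) / (81.7 + j77.61) = -0.2761 - j0.3405 A.
Step 6 — Convert to polar: |I| = 0.4384 A, ∠I = -129.0°.

I = 0.4384∠-129.0° A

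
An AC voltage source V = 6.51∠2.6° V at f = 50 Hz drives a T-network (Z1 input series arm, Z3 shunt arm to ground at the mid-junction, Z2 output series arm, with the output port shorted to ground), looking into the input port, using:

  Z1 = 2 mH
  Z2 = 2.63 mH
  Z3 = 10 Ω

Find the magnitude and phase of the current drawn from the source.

Step 1 — Angular frequency: ω = 2π·f = 2π·50 = 314.2 rad/s.
Step 2 — Component impedances:
  Z1: Z = jωL = j·314.2·0.002 = 0 + j0.6283 Ω
  Z2: Z = jωL = j·314.2·0.00263 = 0 + j0.8262 Ω
  Z3: Z = R = 10 Ω
Step 3 — With the output port shorted to ground, the output series arm Z2 runs from the junction to ground; the shunt arm Z3 also runs from the junction to ground. They appear in parallel: Z3 || Z2 = 0.0678 + j0.8206 Ω.
Step 4 — Series with input arm Z1: Z_in = Z1 + (Z3 || Z2) = 0.0678 + j1.449 Ω = 1.451∠87.3° Ω.
Step 5 — Source phasor: V = 6.51∠2.6° V = 6.503 + j0.2953 V.
Step 6 — Ohm's law: I = V / Z_total = (6.503 + j0.2953) / (0.0678 + j1.449) = 0.4129 - j4.469 A.
Step 7 — Convert to polar: |I| = 4.488 A, ∠I = -84.7°.

I = 4.488∠-84.7° A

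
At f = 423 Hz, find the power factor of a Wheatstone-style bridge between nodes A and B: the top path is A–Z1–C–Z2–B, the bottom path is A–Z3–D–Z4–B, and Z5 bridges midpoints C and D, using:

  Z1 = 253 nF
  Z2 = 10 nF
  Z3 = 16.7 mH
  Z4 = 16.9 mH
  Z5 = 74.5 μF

Step 1 — Angular frequency: ω = 2π·f = 2π·423 = 2658 rad/s.
Step 2 — Component impedances:
  Z1: Z = 1/(jωC) = -j/(ω·C) = 0 - j1487 Ω
  Z2: Z = 1/(jωC) = -j/(ω·C) = 0 - j3.763e+04 Ω
  Z3: Z = jωL = j·2658·0.0167 = 0 + j44.39 Ω
  Z4: Z = jωL = j·2658·0.0169 = 0 + j44.92 Ω
  Z5: Z = 1/(jωC) = -j/(ω·C) = 0 - j5.05 Ω
Step 3 — Bridge requires nodal analysis (the Z5 bridge couples midpoints C and D, so the two paths cannot be reduced to a simple series/parallel combination). Setting node B to ground and injecting 1 A at node A, the 3-node admittance system at A, C, D solves to V_A = Z_AB = 0 + j90.72 Ω = 90.72∠90.0° Ω.
Step 4 — Power factor: PF = cos(φ) = Re(Z)/|Z| = 0/90.72 = 0.
Step 5 — Type: Im(Z) = 90.72 ⇒ lagging (phase φ = 90.0°).

PF = 0 (lagging, φ = 90.0°)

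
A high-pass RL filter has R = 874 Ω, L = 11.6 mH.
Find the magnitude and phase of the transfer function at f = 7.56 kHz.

Step 1 — Angular frequency: ω = 2π·7560 = 4.75e+04 rad/s.
Step 2 — Transfer function: H(jω) = jωL/(R + jωL).
Step 3 — Numerator jωL = j·551; denominator R + jωL = 874 + j551.
Step 4 — H = 0.2844 + j0.4511.
Step 5 — Magnitude: |H| = 0.5333 (-5.5 dB); phase: φ = 57.8°.

|H| = 0.5333 (-5.5 dB), φ = 57.8°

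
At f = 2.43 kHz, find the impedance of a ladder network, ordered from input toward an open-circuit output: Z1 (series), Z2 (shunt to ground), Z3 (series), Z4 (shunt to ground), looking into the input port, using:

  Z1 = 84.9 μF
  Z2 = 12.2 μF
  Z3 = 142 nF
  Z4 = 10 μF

Step 1 — Angular frequency: ω = 2π·f = 2π·2430 = 1.527e+04 rad/s.
Step 2 — Component impedances:
  Z1: Z = 1/(jωC) = -j/(ω·C) = 0 - j0.7714 Ω
  Z2: Z = 1/(jωC) = -j/(ω·C) = 0 - j5.369 Ω
  Z3: Z = 1/(jωC) = -j/(ω·C) = 0 - j461.2 Ω
  Z4: Z = 1/(jωC) = -j/(ω·C) = 0 - j6.55 Ω
Step 3 — Ladder network (open output): work backward from the far end, alternating series and parallel combinations. Z_in = 0 - j6.079 Ω = 6.079∠-90.0° Ω.

Z = 0 - j6.079 Ω = 6.079∠-90.0° Ω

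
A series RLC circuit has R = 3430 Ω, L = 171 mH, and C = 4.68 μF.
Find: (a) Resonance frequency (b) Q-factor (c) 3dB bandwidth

Step 1 — Resonance: ω₀ = 1/√(LC) = 1/√(0.171·4.68e-06) = 1118 rad/s.
Step 2 — f₀ = ω₀/(2π) = 177.9 Hz.
Step 3 — Series Q: Q = ω₀L/R = 1118·0.171/3430 = 0.05573.
Step 4 — Bandwidth: Δω = ω₀/Q = 2.006e+04 rad/s; BW = Δω/(2π) = 3192 Hz.

(a) f₀ = 177.9 Hz  (b) Q = 0.05573  (c) BW = 3192 Hz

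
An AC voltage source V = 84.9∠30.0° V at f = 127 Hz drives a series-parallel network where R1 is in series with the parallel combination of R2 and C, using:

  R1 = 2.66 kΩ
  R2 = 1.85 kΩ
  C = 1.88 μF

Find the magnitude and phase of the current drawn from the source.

Step 1 — Angular frequency: ω = 2π·f = 2π·127 = 798 rad/s.
Step 2 — Component impedances:
  R1: Z = R = 2660 Ω
  R2: Z = R = 1850 Ω
  C: Z = 1/(jωC) = -j/(ω·C) = 0 - j666.6 Ω
Step 3 — Parallel branch: R2 || C = 1/(1/R2 + 1/C) = 212.6 - j590 Ω.
Step 4 — Series with R1: Z_total = R1 + (R2 || C) = 2873 - j590 Ω = 2933∠-11.6° Ω.
Step 5 — Source phasor: V = 84.9∠30.0° V = 73.53 + j42.45 V.
Step 6 — Ohm's law: I = V / Z_total = (73.53 + j42.45) / (2873 - j590) = 0.02165 + j0.01922 A.
Step 7 — Convert to polar: |I| = 0.02895 A, ∠I = 41.6°.

I = 0.02895∠41.6° A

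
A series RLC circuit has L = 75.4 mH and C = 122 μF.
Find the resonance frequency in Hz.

Step 1 — Resonance condition Im(Z)=0 gives ω₀ = 1/√(LC).
Step 2 — ω₀ = 1/√(0.0754·0.000122) = 329.7 rad/s.
Step 3 — f₀ = ω₀/(2π) = 52.48 Hz.

f₀ = 52.48 Hz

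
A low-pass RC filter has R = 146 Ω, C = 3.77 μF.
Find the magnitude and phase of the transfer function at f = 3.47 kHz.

Step 1 — Angular frequency: ω = 2π·3470 = 2.18e+04 rad/s.
Step 2 — Transfer function: H(jω) = 1/(1 + jωRC).
Step 3 — Denominator: 1 + jωRC = 1 + j·2.18e+04·146·3.77e-06 = 1 + j12.
Step 4 — H = 0.006896 - j0.08275.
Step 5 — Magnitude: |H| = 0.08304 (-21.6 dB); phase: φ = -85.2°.

|H| = 0.08304 (-21.6 dB), φ = -85.2°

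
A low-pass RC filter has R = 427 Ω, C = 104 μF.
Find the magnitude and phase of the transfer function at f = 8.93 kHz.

Step 1 — Angular frequency: ω = 2π·8930 = 5.611e+04 rad/s.
Step 2 — Transfer function: H(jω) = 1/(1 + jωRC).
Step 3 — Denominator: 1 + jωRC = 1 + j·5.611e+04·427·0.000104 = 1 + j2492.
Step 4 — H = 1.611e-07 - j0.0004013.
Step 5 — Magnitude: |H| = 0.0004013 (-67.9 dB); phase: φ = -90.0°.

|H| = 0.0004013 (-67.9 dB), φ = -90.0°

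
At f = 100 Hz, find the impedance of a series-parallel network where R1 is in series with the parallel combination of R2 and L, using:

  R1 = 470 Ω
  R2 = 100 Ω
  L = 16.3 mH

Step 1 — Angular frequency: ω = 2π·f = 2π·100 = 628.3 rad/s.
Step 2 — Component impedances:
  R1: Z = R = 470 Ω
  R2: Z = R = 100 Ω
  L: Z = jωL = j·628.3·0.0163 = 0 + j10.24 Ω
Step 3 — Parallel branch: R2 || L = 1/(1/R2 + 1/L) = 1.038 + j10.14 Ω.
Step 4 — Series with R1: Z_total = R1 + (R2 || L) = 471 + j10.14 Ω = 471.1∠1.2° Ω.

Z = 471 + j10.14 Ω = 471.1∠1.2° Ω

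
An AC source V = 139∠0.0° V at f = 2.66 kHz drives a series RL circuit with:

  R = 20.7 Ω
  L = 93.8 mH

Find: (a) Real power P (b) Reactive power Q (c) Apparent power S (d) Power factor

Step 1 — Angular frequency: ω = 2π·f = 2π·2660 = 1.671e+04 rad/s.
Step 2 — Component impedances:
  R: Z = R = 20.7 Ω
  L: Z = jωL = j·1.671e+04·0.0938 = 0 + j1568 Ω
Step 3 — Series combination: Z_total = R + L = 20.7 + j1568 Ω = 1568∠89.2° Ω.
Step 4 — Source phasor: V = 139∠0.0° V = 139 V.
Step 5 — Current: I = V / Z = 0.001171 - j0.08865 A = 0.08866∠-89.2° A.
Step 6 — Complex power: S = V·I* = 0.1627 + j12.32 VA.
Step 7 — Real power: P = Re(S) = 0.1627 W.
Step 8 — Reactive power: Q = Im(S) = 12.32 VAR.
Step 9 — Apparent power: |S| = 12.32 VA.
Step 10 — Power factor: PF = P/|S| = 0.0132 (lagging).

(a) P = 0.1627 W  (b) Q = 12.32 VAR  (c) S = 12.32 VA  (d) PF = 0.0132 (lagging)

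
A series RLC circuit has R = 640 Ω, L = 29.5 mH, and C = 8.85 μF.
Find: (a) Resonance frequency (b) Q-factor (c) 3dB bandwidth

Step 1 — Resonance: ω₀ = 1/√(LC) = 1/√(0.0295·8.85e-06) = 1957 rad/s.
Step 2 — f₀ = ω₀/(2π) = 311.5 Hz.
Step 3 — Series Q: Q = ω₀L/R = 1957·0.0295/640 = 0.09021.
Step 4 — Bandwidth: Δω = ω₀/Q = 2.169e+04 rad/s; BW = Δω/(2π) = 3453 Hz.

(a) f₀ = 311.5 Hz  (b) Q = 0.09021  (c) BW = 3453 Hz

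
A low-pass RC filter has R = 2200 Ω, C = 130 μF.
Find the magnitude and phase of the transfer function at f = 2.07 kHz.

Step 1 — Angular frequency: ω = 2π·2070 = 1.301e+04 rad/s.
Step 2 — Transfer function: H(jω) = 1/(1 + jωRC).
Step 3 — Denominator: 1 + jωRC = 1 + j·1.301e+04·2200·0.00013 = 1 + j3720.
Step 4 — H = 7.227e-08 - j0.0002688.
Step 5 — Magnitude: |H| = 0.0002688 (-71.4 dB); phase: φ = -90.0°.

|H| = 0.0002688 (-71.4 dB), φ = -90.0°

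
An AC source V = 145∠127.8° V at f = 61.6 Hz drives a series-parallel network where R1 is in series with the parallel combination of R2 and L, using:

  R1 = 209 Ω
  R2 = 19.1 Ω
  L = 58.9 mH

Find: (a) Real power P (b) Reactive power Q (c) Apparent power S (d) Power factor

Step 1 — Angular frequency: ω = 2π·f = 2π·61.6 = 387 rad/s.
Step 2 — Component impedances:
  R1: Z = R = 209 Ω
  R2: Z = R = 19.1 Ω
  L: Z = jωL = j·387·0.0589 = 0 + j22.8 Ω
Step 3 — Parallel branch: R2 || L = 1/(1/R2 + 1/L) = 11.22 + j9.402 Ω.
Step 4 — Series with R1: Z_total = R1 + (R2 || L) = 220.2 + j9.402 Ω = 220.4∠2.4° Ω.
Step 5 — Source phasor: V = 145∠127.8° V = -88.87 + j114.6 V.
Step 6 — Current: I = V / Z = -0.3806 + j0.5365 A = 0.6578∠125.4° A.
Step 7 — Complex power: S = V·I* = 95.3 + j4.069 VA.
Step 8 — Real power: P = Re(S) = 95.3 W.
Step 9 — Reactive power: Q = Im(S) = 4.069 VAR.
Step 10 — Apparent power: |S| = 95.38 VA.
Step 11 — Power factor: PF = P/|S| = 0.9991 (lagging).

(a) P = 95.3 W  (b) Q = 4.069 VAR  (c) S = 95.38 VA  (d) PF = 0.9991 (lagging)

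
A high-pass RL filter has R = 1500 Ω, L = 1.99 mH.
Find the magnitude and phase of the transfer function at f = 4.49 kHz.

Step 1 — Angular frequency: ω = 2π·4490 = 2.821e+04 rad/s.
Step 2 — Transfer function: H(jω) = jωL/(R + jωL).
Step 3 — Numerator jωL = j·56.14; denominator R + jωL = 1500 + j56.14.
Step 4 — H = 0.001399 + j0.03737.
Step 5 — Magnitude: |H| = 0.0374 (-28.5 dB); phase: φ = 87.9°.

|H| = 0.0374 (-28.5 dB), φ = 87.9°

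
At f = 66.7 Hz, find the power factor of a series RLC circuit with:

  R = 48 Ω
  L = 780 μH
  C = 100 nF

Step 1 — Angular frequency: ω = 2π·f = 2π·66.7 = 419.1 rad/s.
Step 2 — Component impedances:
  R: Z = R = 48 Ω
  L: Z = jωL = j·419.1·0.00078 = 0 + j0.3269 Ω
  C: Z = 1/(jωC) = -j/(ω·C) = 0 - j2.386e+04 Ω
Step 3 — Series combination: Z_total = R + L + C = 48 - j2.386e+04 Ω = 2.386e+04∠-89.9° Ω.
Step 4 — Power factor: PF = cos(φ) = Re(Z)/|Z| = 48/2.386e+04 = 0.002012.
Step 5 — Type: Im(Z) = -2.386e+04 ⇒ leading (phase φ = -89.9°).

PF = 0.002012 (leading, φ = -89.9°)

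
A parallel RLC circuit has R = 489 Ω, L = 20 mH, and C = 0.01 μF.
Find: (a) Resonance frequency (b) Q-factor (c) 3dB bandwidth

Step 1 — Resonance: ω₀ = 1/√(LC) = 1/√(0.02·1e-08) = 7.071e+04 rad/s.
Step 2 — f₀ = ω₀/(2π) = 1.125e+04 Hz.
Step 3 — Parallel Q: Q = R/(ω₀L) = 489/(7.071e+04·0.02) = 0.3458.
Step 4 — Bandwidth: Δω = ω₀/Q = 2.045e+05 rad/s; BW = Δω/(2π) = 3.255e+04 Hz.

(a) f₀ = 1.125e+04 Hz  (b) Q = 0.3458  (c) BW = 3.255e+04 Hz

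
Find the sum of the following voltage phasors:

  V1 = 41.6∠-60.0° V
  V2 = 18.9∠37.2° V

Step 1 — Convert each phasor to rectangular form:
  V1 = 41.6·(cos(-60.0°) + j·sin(-60.0°)) = 20.8 - j36.03 V
  V2 = 18.9·(cos(37.2°) + j·sin(37.2°)) = 15.05 + j11.43 V
Step 2 — Sum components: V_total = 35.85 - j24.6 V.
Step 3 — Convert to polar: |V_total| = 43.48 V, ∠V_total = -34.5°.

V_total = 43.48∠-34.5° V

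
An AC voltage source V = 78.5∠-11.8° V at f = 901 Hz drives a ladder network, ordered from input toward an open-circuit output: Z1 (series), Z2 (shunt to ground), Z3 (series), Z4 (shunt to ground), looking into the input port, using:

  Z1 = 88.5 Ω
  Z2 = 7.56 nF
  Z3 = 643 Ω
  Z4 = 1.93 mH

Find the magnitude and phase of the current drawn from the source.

Step 1 — Angular frequency: ω = 2π·f = 2π·901 = 5661 rad/s.
Step 2 — Component impedances:
  Z1: Z = R = 88.5 Ω
  Z2: Z = 1/(jωC) = -j/(ω·C) = 0 - j2.337e+04 Ω
  Z3: Z = R = 643 Ω
  Z4: Z = jωL = j·5661·0.00193 = 0 + j10.93 Ω
Step 3 — Ladder network (open output): work backward from the far end, alternating series and parallel combinations. Z_in = 731.6 - j6.775 Ω = 731.6∠-0.5° Ω.
Step 4 — Source phasor: V = 78.5∠-11.8° V = 76.84 - j16.05 V.
Step 5 — Ohm's law: I = V / Z_total = (76.84 - j16.05) / (731.6 - j6.775) = 0.1052 - j0.02097 A.
Step 6 — Convert to polar: |I| = 0.1073 A, ∠I = -11.3°.

I = 0.1073∠-11.3° A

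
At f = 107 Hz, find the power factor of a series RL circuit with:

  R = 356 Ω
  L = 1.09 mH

Step 1 — Angular frequency: ω = 2π·f = 2π·107 = 672.3 rad/s.
Step 2 — Component impedances:
  R: Z = R = 356 Ω
  L: Z = jωL = j·672.3·0.00109 = 0 + j0.7328 Ω
Step 3 — Series combination: Z_total = R + L = 356 + j0.7328 Ω = 356∠0.1° Ω.
Step 4 — Power factor: PF = cos(φ) = Re(Z)/|Z| = 356/356 = 1.
Step 5 — Type: Im(Z) = 0.7328 ⇒ lagging (phase φ = 0.1°).

PF = 1 (lagging, φ = 0.1°)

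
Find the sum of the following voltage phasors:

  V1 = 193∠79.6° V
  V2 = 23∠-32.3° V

Step 1 — Convert each phasor to rectangular form:
  V1 = 193·(cos(79.6°) + j·sin(79.6°)) = 34.84 + j189.8 V
  V2 = 23·(cos(-32.3°) + j·sin(-32.3°)) = 19.44 - j12.29 V
Step 2 — Sum components: V_total = 54.28 + j177.5 V.
Step 3 — Convert to polar: |V_total| = 185.7 V, ∠V_total = 73.0°.

V_total = 185.7∠73.0° V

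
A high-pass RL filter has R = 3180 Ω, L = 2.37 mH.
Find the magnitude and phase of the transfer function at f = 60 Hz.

Step 1 — Angular frequency: ω = 2π·60 = 377 rad/s.
Step 2 — Transfer function: H(jω) = jωL/(R + jωL).
Step 3 — Numerator jωL = j·0.8935; denominator R + jωL = 3180 + j0.8935.
Step 4 — H = 7.894e-08 + j0.000281.
Step 5 — Magnitude: |H| = 0.000281 (-71.0 dB); phase: φ = 90.0°.

|H| = 0.000281 (-71.0 dB), φ = 90.0°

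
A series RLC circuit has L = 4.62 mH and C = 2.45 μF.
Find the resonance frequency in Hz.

Step 1 — Resonance condition Im(Z)=0 gives ω₀ = 1/√(LC).
Step 2 — ω₀ = 1/√(0.00462·2.45e-06) = 9399 rad/s.
Step 3 — f₀ = ω₀/(2π) = 1496 Hz.

f₀ = 1496 Hz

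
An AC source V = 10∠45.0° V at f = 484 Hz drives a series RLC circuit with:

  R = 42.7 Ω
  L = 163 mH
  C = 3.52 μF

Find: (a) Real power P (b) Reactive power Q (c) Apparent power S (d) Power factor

Step 1 — Angular frequency: ω = 2π·f = 2π·484 = 3041 rad/s.
Step 2 — Component impedances:
  R: Z = R = 42.7 Ω
  L: Z = jωL = j·3041·0.163 = 0 + j495.7 Ω
  C: Z = 1/(jωC) = -j/(ω·C) = 0 - j93.42 Ω
Step 3 — Series combination: Z_total = R + L + C = 42.7 + j402.3 Ω = 404.5∠83.9° Ω.
Step 4 — Source phasor: V = 10∠45.0° V = 7.071 + j7.071 V.
Step 5 — Current: I = V / Z = 0.01923 - j0.01554 A = 0.02472∠-38.9° A.
Step 6 — Complex power: S = V·I* = 0.02609 + j0.2458 VA.
Step 7 — Real power: P = Re(S) = 0.02609 W.
Step 8 — Reactive power: Q = Im(S) = 0.2458 VAR.
Step 9 — Apparent power: |S| = 0.2472 VA.
Step 10 — Power factor: PF = P/|S| = 0.1056 (lagging).

(a) P = 0.02609 W  (b) Q = 0.2458 VAR  (c) S = 0.2472 VA  (d) PF = 0.1056 (lagging)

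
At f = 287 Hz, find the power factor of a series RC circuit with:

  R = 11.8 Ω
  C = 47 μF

Step 1 — Angular frequency: ω = 2π·f = 2π·287 = 1803 rad/s.
Step 2 — Component impedances:
  R: Z = R = 11.8 Ω
  C: Z = 1/(jωC) = -j/(ω·C) = 0 - j11.8 Ω
Step 3 — Series combination: Z_total = R + C = 11.8 - j11.8 Ω = 16.69∠-45.0° Ω.
Step 4 — Power factor: PF = cos(φ) = Re(Z)/|Z| = 11.8/16.687 = 0.7071.
Step 5 — Type: Im(Z) = -11.8 ⇒ leading (phase φ = -45.0°).

PF = 0.7071 (leading, φ = -45.0°)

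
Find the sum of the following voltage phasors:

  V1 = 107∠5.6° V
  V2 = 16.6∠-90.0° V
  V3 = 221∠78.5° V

Step 1 — Convert each phasor to rectangular form:
  V1 = 107·(cos(5.6°) + j·sin(5.6°)) = 106.5 + j10.44 V
  V2 = 16.6·(cos(-90.0°) + j·sin(-90.0°)) = 0 - j16.6 V
  V3 = 221·(cos(78.5°) + j·sin(78.5°)) = 44.06 + j216.6 V
Step 2 — Sum components: V_total = 150.5 + j210.4 V.
Step 3 — Convert to polar: |V_total| = 258.7 V, ∠V_total = 54.4°.

V_total = 258.7∠54.4° V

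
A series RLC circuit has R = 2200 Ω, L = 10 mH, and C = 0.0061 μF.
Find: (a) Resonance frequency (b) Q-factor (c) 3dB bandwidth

Step 1 — Resonance condition Im(Z)=0 gives ω₀ = 1/√(LC).
Step 2 — ω₀ = 1/√(0.01·6.1e-09) = 1.28e+05 rad/s.
Step 3 — f₀ = ω₀/(2π) = 2.038e+04 Hz.
Step 4 — Series Q: Q = ω₀L/R = 1.28e+05·0.01/2200 = 0.582.
Step 5 — 3dB bandwidth: Δω = ω₀/Q = 2.2e+05 rad/s; BW = Δω/(2π) = 3.501e+04 Hz.

(a) f₀ = 2.038e+04 Hz  (b) Q = 0.582  (c) BW = 3.501e+04 Hz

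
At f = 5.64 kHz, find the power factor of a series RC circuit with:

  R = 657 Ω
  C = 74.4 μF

Step 1 — Angular frequency: ω = 2π·f = 2π·5640 = 3.544e+04 rad/s.
Step 2 — Component impedances:
  R: Z = R = 657 Ω
  C: Z = 1/(jωC) = -j/(ω·C) = 0 - j0.3793 Ω
Step 3 — Series combination: Z_total = R + C = 657 - j0.3793 Ω = 657∠-0.0° Ω.
Step 4 — Power factor: PF = cos(φ) = Re(Z)/|Z| = 657/657 = 1.
Step 5 — Type: Im(Z) = -0.3793 ⇒ leading (phase φ = -0.0°).

PF = 1 (leading, φ = -0.0°)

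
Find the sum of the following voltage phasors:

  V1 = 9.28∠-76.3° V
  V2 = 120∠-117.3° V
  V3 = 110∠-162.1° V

Step 1 — Convert each phasor to rectangular form:
  V1 = 9.28·(cos(-76.3°) + j·sin(-76.3°)) = 2.198 - j9.016 V
  V2 = 120·(cos(-117.3°) + j·sin(-117.3°)) = -55.04 - j106.6 V
  V3 = 110·(cos(-162.1°) + j·sin(-162.1°)) = -104.7 - j33.81 V
Step 2 — Sum components: V_total = -157.5 - j149.5 V.
Step 3 — Convert to polar: |V_total| = 217.1 V, ∠V_total = -136.5°.

V_total = 217.1∠-136.5° V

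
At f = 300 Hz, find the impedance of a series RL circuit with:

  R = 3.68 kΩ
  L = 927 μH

Step 1 — Angular frequency: ω = 2π·f = 2π·300 = 1885 rad/s.
Step 2 — Component impedances:
  R: Z = R = 3680 Ω
  L: Z = jωL = j·1885·0.000927 = 0 + j1.747 Ω
Step 3 — Series combination: Z_total = R + L = 3680 + j1.747 Ω = 3680∠0.0° Ω.

Z = 3680 + j1.747 Ω = 3680∠0.0° Ω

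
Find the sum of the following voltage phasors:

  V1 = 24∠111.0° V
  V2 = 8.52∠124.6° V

Step 1 — Convert each phasor to rectangular form:
  V1 = 24·(cos(111.0°) + j·sin(111.0°)) = -8.601 + j22.41 V
  V2 = 8.52·(cos(124.6°) + j·sin(124.6°)) = -4.838 + j7.013 V
Step 2 — Sum components: V_total = -13.44 + j29.42 V.
Step 3 — Convert to polar: |V_total| = 32.34 V, ∠V_total = 114.6°.

V_total = 32.34∠114.6° V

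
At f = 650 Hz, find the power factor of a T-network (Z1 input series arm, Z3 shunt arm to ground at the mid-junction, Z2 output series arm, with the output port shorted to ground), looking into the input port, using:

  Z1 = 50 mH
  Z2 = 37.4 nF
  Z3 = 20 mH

Step 1 — Angular frequency: ω = 2π·f = 2π·650 = 4084 rad/s.
Step 2 — Component impedances:
  Z1: Z = jωL = j·4084·0.05 = 0 + j204.2 Ω
  Z2: Z = 1/(jωC) = -j/(ω·C) = 0 - j6547 Ω
  Z3: Z = jωL = j·4084·0.02 = 0 + j81.68 Ω
Step 3 — With the output port shorted to ground, the output series arm Z2 runs from the junction to ground; the shunt arm Z3 also runs from the junction to ground. They appear in parallel: Z3 || Z2 = 0 + j82.71 Ω.
Step 4 — Series with input arm Z1: Z_in = Z1 + (Z3 || Z2) = 0 + j286.9 Ω = 286.9∠90.0° Ω.
Step 5 — Power factor: PF = cos(φ) = Re(Z)/|Z| = 0/286.9 = 0.
Step 6 — Type: Im(Z) = 286.9 ⇒ lagging (phase φ = 90.0°).

PF = 0 (lagging, φ = 90.0°)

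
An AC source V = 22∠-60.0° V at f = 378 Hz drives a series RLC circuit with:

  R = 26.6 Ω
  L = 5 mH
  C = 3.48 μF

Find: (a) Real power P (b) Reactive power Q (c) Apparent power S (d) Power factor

Step 1 — Angular frequency: ω = 2π·f = 2π·378 = 2375 rad/s.
Step 2 — Component impedances:
  R: Z = R = 26.6 Ω
  L: Z = jωL = j·2375·0.005 = 0 + j11.88 Ω
  C: Z = 1/(jωC) = -j/(ω·C) = 0 - j121 Ω
Step 3 — Series combination: Z_total = R + L + C = 26.6 - j109.1 Ω = 112.3∠-76.3° Ω.
Step 4 — Source phasor: V = 22∠-60.0° V = 11 - j19.05 V.
Step 5 — Current: I = V / Z = 0.188 + j0.05498 A = 0.1959∠16.3° A.
Step 6 — Complex power: S = V·I* = 1.021 - j4.187 VA.
Step 7 — Real power: P = Re(S) = 1.021 W.
Step 8 — Reactive power: Q = Im(S) = -4.187 VAR.
Step 9 — Apparent power: |S| = 4.309 VA.
Step 10 — Power factor: PF = P/|S| = 0.2368 (leading).

(a) P = 1.021 W  (b) Q = -4.187 VAR  (c) S = 4.309 VA  (d) PF = 0.2368 (leading)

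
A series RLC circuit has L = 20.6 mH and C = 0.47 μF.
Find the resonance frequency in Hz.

Step 1 — Resonance condition Im(Z)=0 gives ω₀ = 1/√(LC).
Step 2 — ω₀ = 1/√(0.0206·4.7e-07) = 1.016e+04 rad/s.
Step 3 — f₀ = ω₀/(2π) = 1617 Hz.

f₀ = 1617 Hz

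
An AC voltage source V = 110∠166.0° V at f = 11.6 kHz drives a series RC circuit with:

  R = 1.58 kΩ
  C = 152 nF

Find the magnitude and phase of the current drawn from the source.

Step 1 — Angular frequency: ω = 2π·f = 2π·1.16e+04 = 7.288e+04 rad/s.
Step 2 — Component impedances:
  R: Z = R = 1580 Ω
  C: Z = 1/(jωC) = -j/(ω·C) = 0 - j90.26 Ω
Step 3 — Series combination: Z_total = R + C = 1580 - j90.26 Ω = 1583∠-3.3° Ω.
Step 4 — Source phasor: V = 110∠166.0° V = -106.7 + j26.61 V.
Step 5 — Ohm's law: I = V / Z_total = (-106.7 + j26.61) / (1580 - j90.26) = -0.06829 + j0.01294 A.
Step 6 — Convert to polar: |I| = 0.06951 A, ∠I = 169.3°.

I = 0.06951∠169.3° A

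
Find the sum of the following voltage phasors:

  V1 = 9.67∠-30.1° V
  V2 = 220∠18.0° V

Step 1 — Convert each phasor to rectangular form:
  V1 = 9.67·(cos(-30.1°) + j·sin(-30.1°)) = 8.366 - j4.85 V
  V2 = 220·(cos(18.0°) + j·sin(18.0°)) = 209.2 + j67.98 V
Step 2 — Sum components: V_total = 217.6 + j63.13 V.
Step 3 — Convert to polar: |V_total| = 226.6 V, ∠V_total = 16.2°.

V_total = 226.6∠16.2° V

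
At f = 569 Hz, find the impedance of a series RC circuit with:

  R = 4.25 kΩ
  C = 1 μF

Step 1 — Angular frequency: ω = 2π·f = 2π·569 = 3575 rad/s.
Step 2 — Component impedances:
  R: Z = R = 4250 Ω
  C: Z = 1/(jωC) = -j/(ω·C) = 0 - j279.7 Ω
Step 3 — Series combination: Z_total = R + C = 4250 - j279.7 Ω = 4259∠-3.8° Ω.

Z = 4250 - j279.7 Ω = 4259∠-3.8° Ω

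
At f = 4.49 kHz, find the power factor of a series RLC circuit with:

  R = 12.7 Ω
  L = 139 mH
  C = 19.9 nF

Step 1 — Angular frequency: ω = 2π·f = 2π·4490 = 2.821e+04 rad/s.
Step 2 — Component impedances:
  R: Z = R = 12.7 Ω
  L: Z = jωL = j·2.821e+04·0.139 = 0 + j3921 Ω
  C: Z = 1/(jωC) = -j/(ω·C) = 0 - j1781 Ω
Step 3 — Series combination: Z_total = R + L + C = 12.7 + j2140 Ω = 2140∠89.7° Ω.
Step 4 — Power factor: PF = cos(φ) = Re(Z)/|Z| = 12.7/2140.2 = 0.005934.
Step 5 — Type: Im(Z) = 2140 ⇒ lagging (phase φ = 89.7°).

PF = 0.005934 (lagging, φ = 89.7°)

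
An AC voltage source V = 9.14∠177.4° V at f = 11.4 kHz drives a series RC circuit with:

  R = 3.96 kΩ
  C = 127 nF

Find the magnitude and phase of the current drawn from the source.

Step 1 — Angular frequency: ω = 2π·f = 2π·1.14e+04 = 7.163e+04 rad/s.
Step 2 — Component impedances:
  R: Z = R = 3960 Ω
  C: Z = 1/(jωC) = -j/(ω·C) = 0 - j109.9 Ω
Step 3 — Series combination: Z_total = R + C = 3960 - j109.9 Ω = 3962∠-1.6° Ω.
Step 4 — Source phasor: V = 9.14∠177.4° V = -9.131 + j0.4146 V.
Step 5 — Ohm's law: I = V / Z_total = (-9.131 + j0.4146) / (3960 - j109.9) = -0.002307 + j4.066e-05 A.
Step 6 — Convert to polar: |I| = 0.002307 A, ∠I = 179.0°.

I = 0.002307∠179.0° A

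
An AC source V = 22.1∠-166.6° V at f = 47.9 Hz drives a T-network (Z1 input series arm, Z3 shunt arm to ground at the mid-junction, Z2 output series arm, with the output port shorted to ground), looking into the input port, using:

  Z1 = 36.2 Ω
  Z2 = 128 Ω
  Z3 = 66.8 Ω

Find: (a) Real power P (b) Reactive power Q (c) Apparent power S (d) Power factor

Step 1 — Angular frequency: ω = 2π·f = 2π·47.9 = 301 rad/s.
Step 2 — Component impedances:
  Z1: Z = R = 36.2 Ω
  Z2: Z = R = 128 Ω
  Z3: Z = R = 66.8 Ω
Step 3 — With the output port shorted to ground, the output series arm Z2 runs from the junction to ground; the shunt arm Z3 also runs from the junction to ground. They appear in parallel: Z3 || Z2 = 43.89 Ω.
Step 4 — Series with input arm Z1: Z_in = Z1 + (Z3 || Z2) = 80.09 Ω = 80.09∠0.0° Ω.
Step 5 — Source phasor: V = 22.1∠-166.6° V = -21.5 - j5.122 V.
Step 6 — Current: I = V / Z = -0.2684 - j0.06395 A = 0.2759∠-166.6° A.
Step 7 — Complex power: S = V·I* = 6.098 VA.
Step 8 — Real power: P = Re(S) = 6.098 W.
Step 9 — Reactive power: Q = Im(S) = 0 VAR.
Step 10 — Apparent power: |S| = 6.098 VA.
Step 11 — Power factor: PF = P/|S| = 1 (unity).

(a) P = 6.098 W  (b) Q = 0 VAR  (c) S = 6.098 VA  (d) PF = 1 (unity)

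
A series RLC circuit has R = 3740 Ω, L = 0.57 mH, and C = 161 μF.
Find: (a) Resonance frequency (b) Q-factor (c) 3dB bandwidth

Step 1 — Resonance: ω₀ = 1/√(LC) = 1/√(0.00057·0.000161) = 3301 rad/s.
Step 2 — f₀ = ω₀/(2π) = 525.4 Hz.
Step 3 — Series Q: Q = ω₀L/R = 3301·0.00057/3740 = 0.0005031.
Step 4 — Bandwidth: Δω = ω₀/Q = 6.561e+06 rad/s; BW = Δω/(2π) = 1.044e+06 Hz.

(a) f₀ = 525.4 Hz  (b) Q = 0.0005031  (c) BW = 1.044e+06 Hz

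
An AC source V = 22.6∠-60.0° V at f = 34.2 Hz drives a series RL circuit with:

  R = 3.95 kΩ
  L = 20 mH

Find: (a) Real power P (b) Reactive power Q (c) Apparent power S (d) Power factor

Step 1 — Angular frequency: ω = 2π·f = 2π·34.2 = 214.9 rad/s.
Step 2 — Component impedances:
  R: Z = R = 3950 Ω
  L: Z = jωL = j·214.9·0.02 = 0 + j4.298 Ω
Step 3 — Series combination: Z_total = R + L = 3950 + j4.298 Ω = 3950∠0.1° Ω.
Step 4 — Source phasor: V = 22.6∠-60.0° V = 11.3 - j19.57 V.
Step 5 — Current: I = V / Z = 0.002855 - j0.004958 A = 0.005722∠-60.1° A.
Step 6 — Complex power: S = V·I* = 0.1293 + j0.0001407 VA.
Step 7 — Real power: P = Re(S) = 0.1293 W.
Step 8 — Reactive power: Q = Im(S) = 0.0001407 VAR.
Step 9 — Apparent power: |S| = 0.1293 VA.
Step 10 — Power factor: PF = P/|S| = 1 (lagging).

(a) P = 0.1293 W  (b) Q = 0.0001407 VAR  (c) S = 0.1293 VA  (d) PF = 1 (lagging)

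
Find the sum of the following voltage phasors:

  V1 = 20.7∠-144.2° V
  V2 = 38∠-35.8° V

Step 1 — Convert each phasor to rectangular form:
  V1 = 20.7·(cos(-144.2°) + j·sin(-144.2°)) = -16.79 - j12.11 V
  V2 = 38·(cos(-35.8°) + j·sin(-35.8°)) = 30.82 - j22.23 V
Step 2 — Sum components: V_total = 14.03 - j34.34 V.
Step 3 — Convert to polar: |V_total| = 37.09 V, ∠V_total = -67.8°.

V_total = 37.09∠-67.8° V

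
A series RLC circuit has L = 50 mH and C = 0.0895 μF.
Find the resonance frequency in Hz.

Step 1 — Resonance condition Im(Z)=0 gives ω₀ = 1/√(LC).
Step 2 — ω₀ = 1/√(0.05·8.95e-08) = 1.495e+04 rad/s.
Step 3 — f₀ = ω₀/(2π) = 2379 Hz.

f₀ = 2379 Hz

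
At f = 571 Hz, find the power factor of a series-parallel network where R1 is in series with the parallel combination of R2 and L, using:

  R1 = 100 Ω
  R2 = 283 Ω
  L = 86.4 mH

Step 1 — Angular frequency: ω = 2π·f = 2π·571 = 3588 rad/s.
Step 2 — Component impedances:
  R1: Z = R = 100 Ω
  R2: Z = R = 283 Ω
  L: Z = jωL = j·3588·0.0864 = 0 + j310 Ω
Step 3 — Parallel branch: R2 || L = 1/(1/R2 + 1/L) = 154.3 + j140.9 Ω.
Step 4 — Series with R1: Z_total = R1 + (R2 || L) = 254.3 + j140.9 Ω = 290.8∠29.0° Ω.
Step 5 — Power factor: PF = cos(φ) = Re(Z)/|Z| = 254.35/290.78 = 0.8747.
Step 6 — Type: Im(Z) = 140.9 ⇒ lagging (phase φ = 29.0°).

PF = 0.8747 (lagging, φ = 29.0°)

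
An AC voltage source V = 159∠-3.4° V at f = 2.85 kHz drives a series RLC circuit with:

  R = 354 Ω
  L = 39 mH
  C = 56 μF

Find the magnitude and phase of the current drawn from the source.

Step 1 — Angular frequency: ω = 2π·f = 2π·2850 = 1.791e+04 rad/s.
Step 2 — Component impedances:
  R: Z = R = 354 Ω
  L: Z = jωL = j·1.791e+04·0.039 = 0 + j698.4 Ω
  C: Z = 1/(jωC) = -j/(ω·C) = 0 - j0.9972 Ω
Step 3 — Series combination: Z_total = R + L + C = 354 + j697.4 Ω = 782.1∠63.1° Ω.
Step 4 — Source phasor: V = 159∠-3.4° V = 158.7 - j9.43 V.
Step 5 — Ohm's law: I = V / Z_total = (158.7 - j9.43) / (354 + j697.4) = 0.08111 - j0.1864 A.
Step 6 — Convert to polar: |I| = 0.2033 A, ∠I = -66.5°.

I = 0.2033∠-66.5° A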